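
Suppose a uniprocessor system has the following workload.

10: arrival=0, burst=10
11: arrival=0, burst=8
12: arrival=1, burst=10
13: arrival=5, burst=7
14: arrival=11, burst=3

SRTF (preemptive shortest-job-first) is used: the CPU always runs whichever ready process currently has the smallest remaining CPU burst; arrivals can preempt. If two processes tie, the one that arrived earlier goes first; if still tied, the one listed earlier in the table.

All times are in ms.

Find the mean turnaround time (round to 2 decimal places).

Timeline: | 11 0-8 | 13 8-11 | 14 11-14 | 13 14-18 | 10 18-28 | 12 28-38 |
Completion: 10=28  11=8  12=38  13=18  14=14
Turnaround (C−A): 10=28  11=8  12=37  13=13  14=3
Turnaround times: 10=28, 11=8, 12=37, 13=13, 14=3
Average turnaround = (28+8+37+13+3) / 5 = 89/5 = 17.80

17.80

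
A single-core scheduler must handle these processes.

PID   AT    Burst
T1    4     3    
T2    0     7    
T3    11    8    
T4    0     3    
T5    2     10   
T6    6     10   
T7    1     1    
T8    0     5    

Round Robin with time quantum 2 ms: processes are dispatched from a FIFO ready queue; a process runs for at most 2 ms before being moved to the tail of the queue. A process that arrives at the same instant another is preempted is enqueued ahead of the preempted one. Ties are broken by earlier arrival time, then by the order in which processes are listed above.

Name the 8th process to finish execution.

T6

Timeline: | T2 0-2 | T4 2-4 | T8 4-6 | T7 6-7 | T5 7-9 | T2 9-11 | T1 11-13 | T4 13-14 | T6 14-16 | T8 16-18 | T5 18-20 | T3 20-22 | T2 22-24 | T1 24-25 | T6 25-27 | T8 27-28 | T5 28-30 | T3 30-32 | T2 32-33 | T6 33-35 | T5 35-37 | T3 37-39 | T6 39-41 | T5 41-43 | T3 43-45 | T6 45-47 |
Completion: T1=25  T2=33  T3=45  T4=14  T5=43  T6=47  T7=7  T8=28
Turnaround (C−A): T1=21  T2=33  T3=34  T4=14  T5=41  T6=41  T7=6  T8=28
Finish order: T7 → T4 → T1 → T8 → T2 → T5 → T3 → T6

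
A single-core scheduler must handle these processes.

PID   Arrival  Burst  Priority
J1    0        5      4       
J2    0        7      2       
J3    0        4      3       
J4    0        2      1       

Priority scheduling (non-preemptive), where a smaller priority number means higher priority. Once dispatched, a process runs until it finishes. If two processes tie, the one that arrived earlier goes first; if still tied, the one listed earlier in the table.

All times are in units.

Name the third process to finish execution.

J3

Gantt: | J4 0-2 | J2 2-9 | J3 9-13 | J1 13-18 |
Completion: J1=18  J2=9  J3=13  J4=2
Turnaround (C−A): J1=18  J2=9  J3=13  J4=2
Finish order: J4 → J2 → J3 → J1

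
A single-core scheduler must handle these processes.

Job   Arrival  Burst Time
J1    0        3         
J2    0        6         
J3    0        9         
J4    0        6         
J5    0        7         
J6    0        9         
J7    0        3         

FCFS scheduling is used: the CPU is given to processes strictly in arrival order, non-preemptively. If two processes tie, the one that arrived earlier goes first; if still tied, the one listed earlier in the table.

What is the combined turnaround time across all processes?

Timeline: | J1 0-3 | J2 3-9 | J3 9-18 | J4 18-24 | J5 24-31 | J6 31-40 | J7 40-43 |
Completion: J1=3  J2=9  J3=18  J4=24  J5=31  J6=40  J7=43
Turnaround (C−A): J1=3  J2=9  J3=18  J4=24  J5=31  J6=40  J7=43
Turnaround = completion − arrival: J1=3, J2=9, J3=18, J4=24, J5=31, J6=40, J7=43
Total turnaround = 3 + 9 + 18 + 24 + 31 + 40 + 43 = 168

168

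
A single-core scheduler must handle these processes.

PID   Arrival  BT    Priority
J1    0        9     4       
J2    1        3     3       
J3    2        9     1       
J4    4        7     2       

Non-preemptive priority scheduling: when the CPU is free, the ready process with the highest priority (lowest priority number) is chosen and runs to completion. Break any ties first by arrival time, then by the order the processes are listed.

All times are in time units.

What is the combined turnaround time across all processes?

73

Timeline: | J1 0-9 | J3 9-18 | J4 18-25 | J2 25-28 |
Completion: J1=9  J2=28  J3=18  J4=25
Turnaround (C−A): J1=9  J2=27  J3=16  J4=21
Turnaround = completion − arrival: J1=9, J2=27, J3=16, J4=21
Total turnaround = 9 + 27 + 16 + 21 = 73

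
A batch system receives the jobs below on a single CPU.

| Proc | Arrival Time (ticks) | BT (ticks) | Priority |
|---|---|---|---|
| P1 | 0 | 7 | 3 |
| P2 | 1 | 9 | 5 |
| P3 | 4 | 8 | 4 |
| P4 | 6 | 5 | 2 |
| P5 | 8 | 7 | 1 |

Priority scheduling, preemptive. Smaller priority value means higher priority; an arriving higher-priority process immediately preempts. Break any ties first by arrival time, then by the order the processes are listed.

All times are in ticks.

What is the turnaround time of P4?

Gantt: | P1 0-6 | P4 6-8 | P5 8-15 | P4 15-18 | P1 18-19 | P3 19-27 | P2 27-36 |
Completion: P1=19  P2=36  P3=27  P4=18  P5=15
Turnaround (C−A): P1=19  P2=35  P3=23  P4=12  P5=7
Turnaround(P4) = completion − arrival = 18 − 6 = 12

12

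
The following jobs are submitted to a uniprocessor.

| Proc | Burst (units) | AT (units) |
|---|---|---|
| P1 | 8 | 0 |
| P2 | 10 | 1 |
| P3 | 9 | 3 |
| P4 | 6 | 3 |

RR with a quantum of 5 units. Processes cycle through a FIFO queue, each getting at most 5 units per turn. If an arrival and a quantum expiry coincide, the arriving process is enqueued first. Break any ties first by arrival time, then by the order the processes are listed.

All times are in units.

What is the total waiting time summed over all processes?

76

Schedule: | P1 0-5 | P2 5-10 | P3 10-15 | P4 15-20 | P1 20-23 | P2 23-28 | P3 28-32 | P4 32-33 |
Completion: P1=23  P2=28  P3=32  P4=33
Waiting = turnaround − burst: P1=15, P2=17, P3=20, P4=24
Total waiting = 15 + 17 + 20 + 24 = 76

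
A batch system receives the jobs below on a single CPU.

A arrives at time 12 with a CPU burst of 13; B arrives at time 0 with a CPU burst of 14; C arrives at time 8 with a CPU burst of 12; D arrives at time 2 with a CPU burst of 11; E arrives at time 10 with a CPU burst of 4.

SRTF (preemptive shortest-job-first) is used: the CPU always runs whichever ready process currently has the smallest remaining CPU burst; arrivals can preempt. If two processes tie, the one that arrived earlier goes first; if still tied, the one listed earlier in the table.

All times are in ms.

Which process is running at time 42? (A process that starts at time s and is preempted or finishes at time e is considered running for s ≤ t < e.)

A

Timeline: | B 0-2 | D 2-13 | E 13-17 | B 17-29 | C 29-41 | A 41-54 |
Completion: A=54  B=29  C=41  D=13  E=17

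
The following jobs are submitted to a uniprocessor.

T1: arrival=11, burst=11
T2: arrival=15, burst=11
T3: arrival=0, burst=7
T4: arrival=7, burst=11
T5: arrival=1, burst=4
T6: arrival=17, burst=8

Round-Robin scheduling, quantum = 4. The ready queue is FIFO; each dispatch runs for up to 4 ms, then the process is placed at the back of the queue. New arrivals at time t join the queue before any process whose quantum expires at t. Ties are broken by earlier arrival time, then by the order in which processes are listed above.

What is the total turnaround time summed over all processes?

Gantt: | T3 0-4 | T5 4-8 | T3 8-11 | T4 11-15 | T1 15-19 | T2 19-23 | T4 23-27 | T6 27-31 | T1 31-35 | T2 35-39 | T4 39-42 | T6 42-46 | T1 46-49 | T2 49-52 |
Completion: T1=49  T2=52  T3=11  T4=42  T5=8  T6=46
Turnaround (C−A): T1=38  T2=37  T3=11  T4=35  T5=7  T6=29
Turnaround = completion − arrival: T1=38, T2=37, T3=11, T4=35, T5=7, T6=29
Total turnaround = 38 + 37 + 11 + 35 + 7 + 29 = 157

157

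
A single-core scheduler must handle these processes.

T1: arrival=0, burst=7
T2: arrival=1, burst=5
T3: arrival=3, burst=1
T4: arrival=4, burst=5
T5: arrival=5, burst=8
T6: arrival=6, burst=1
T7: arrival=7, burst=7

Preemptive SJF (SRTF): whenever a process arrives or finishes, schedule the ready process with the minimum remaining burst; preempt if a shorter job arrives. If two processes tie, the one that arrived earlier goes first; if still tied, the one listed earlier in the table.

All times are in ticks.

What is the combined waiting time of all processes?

51

Gantt: | T1 0-1 | T2 1-3 | T3 3-4 | T2 4-7 | T6 7-8 | T4 8-13 | T1 13-19 | T7 19-26 | T5 26-34 |
Completion: T1=19  T2=7  T3=4  T4=13  T5=34  T6=8  T7=26
Turnaround (C−A): T1=19  T2=6  T3=1  T4=9  T5=29  T6=2  T7=19
Waiting = turnaround − burst: T1=12, T2=1, T3=0, T4=4, T5=21, T6=1, T7=12
Total waiting = 12 + 1 + 0 + 4 + 21 + 1 + 12 = 51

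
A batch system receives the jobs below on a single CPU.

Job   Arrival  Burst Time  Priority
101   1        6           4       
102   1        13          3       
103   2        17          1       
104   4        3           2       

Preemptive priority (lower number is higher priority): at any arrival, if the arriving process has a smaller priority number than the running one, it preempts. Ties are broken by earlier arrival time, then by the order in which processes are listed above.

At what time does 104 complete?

Timeline: | idle 0-1 | 102 1-2 | 103 2-19 | 104 19-22 | 102 22-34 | 101 34-40 |
Completion: 101=40  102=34  103=19  104=22
Turnaround (C−A): 101=39  102=33  103=17  104=18

22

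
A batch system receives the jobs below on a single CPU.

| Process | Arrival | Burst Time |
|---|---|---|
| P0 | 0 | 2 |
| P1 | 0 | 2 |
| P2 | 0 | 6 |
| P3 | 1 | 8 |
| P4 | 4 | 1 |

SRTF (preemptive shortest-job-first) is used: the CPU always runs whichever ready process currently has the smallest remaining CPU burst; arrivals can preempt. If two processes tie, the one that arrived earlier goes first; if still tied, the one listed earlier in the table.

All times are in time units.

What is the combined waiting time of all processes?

17

Schedule: | P0 0-2 | P1 2-4 | P4 4-5 | P2 5-11 | P3 11-19 |
Completion: P0=2  P1=4  P2=11  P3=19  P4=5
Turnaround (C−A): P0=2  P1=4  P2=11  P3=18  P4=1
Waiting = turnaround − burst: P0=0, P1=2, P2=5, P3=10, P4=0
Total waiting = 0 + 2 + 5 + 10 + 0 = 17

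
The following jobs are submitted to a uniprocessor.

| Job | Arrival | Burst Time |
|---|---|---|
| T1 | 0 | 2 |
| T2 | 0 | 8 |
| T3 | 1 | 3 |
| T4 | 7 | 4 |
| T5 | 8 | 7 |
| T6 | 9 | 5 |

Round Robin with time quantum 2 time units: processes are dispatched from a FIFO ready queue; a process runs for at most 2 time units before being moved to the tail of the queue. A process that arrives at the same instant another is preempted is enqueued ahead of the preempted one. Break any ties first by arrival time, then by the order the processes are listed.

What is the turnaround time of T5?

21

Schedule: | T1 0-2 | T2 2-4 | T3 4-6 | T2 6-8 | T3 8-9 | T4 9-11 | T5 11-13 | T2 13-15 | T6 15-17 | T4 17-19 | T5 19-21 | T2 21-23 | T6 23-25 | T5 25-27 | T6 27-28 | T5 28-29 |
Completion: T1=2  T2=23  T3=9  T4=19  T5=29  T6=28
Turnaround(T5) = completion − arrival = 29 − 8 = 21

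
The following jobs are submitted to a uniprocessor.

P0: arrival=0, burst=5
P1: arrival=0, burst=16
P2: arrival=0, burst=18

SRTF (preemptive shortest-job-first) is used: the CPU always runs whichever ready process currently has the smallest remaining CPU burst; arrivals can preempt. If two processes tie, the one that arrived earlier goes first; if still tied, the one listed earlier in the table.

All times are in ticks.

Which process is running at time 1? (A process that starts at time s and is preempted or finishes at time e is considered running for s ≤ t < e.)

Schedule: | P0 0-5 | P1 5-21 | P2 21-39 |
Completion: P0=5  P1=21  P2=39
Turnaround (C−A): P0=5  P1=21  P2=39

P0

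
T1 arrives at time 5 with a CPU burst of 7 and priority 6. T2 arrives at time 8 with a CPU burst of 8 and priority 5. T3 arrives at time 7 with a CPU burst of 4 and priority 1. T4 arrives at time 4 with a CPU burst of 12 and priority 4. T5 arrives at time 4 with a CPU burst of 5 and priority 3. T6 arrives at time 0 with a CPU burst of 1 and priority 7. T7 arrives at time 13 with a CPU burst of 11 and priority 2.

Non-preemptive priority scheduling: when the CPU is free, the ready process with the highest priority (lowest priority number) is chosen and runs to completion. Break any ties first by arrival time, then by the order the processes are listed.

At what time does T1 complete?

51

Schedule: | T6 0-1 | idle 1-4 | T5 4-9 | T3 9-13 | T7 13-24 | T4 24-36 | T2 36-44 | T1 44-51 |
Completion: T1=51  T2=44  T3=13  T4=36  T5=9  T6=1  T7=24
Turnaround (C−A): T1=46  T2=36  T3=6  T4=32  T5=5  T6=1  T7=11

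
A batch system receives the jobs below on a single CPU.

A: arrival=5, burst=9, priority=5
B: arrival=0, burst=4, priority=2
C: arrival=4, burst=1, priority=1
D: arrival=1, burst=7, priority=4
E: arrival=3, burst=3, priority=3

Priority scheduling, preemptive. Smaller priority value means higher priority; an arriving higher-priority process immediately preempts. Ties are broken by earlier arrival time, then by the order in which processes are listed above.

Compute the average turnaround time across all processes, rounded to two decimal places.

8.60

Gantt: | B 0-4 | C 4-5 | E 5-8 | D 8-15 | A 15-24 |
Completion: A=24  B=4  C=5  D=15  E=8
Turnaround (C−A): A=19  B=4  C=1  D=14  E=5
Turnaround times: A=19, B=4, C=1, D=14, E=5
Average turnaround = (19+4+1+14+5) / 5 = 43/5 = 8.60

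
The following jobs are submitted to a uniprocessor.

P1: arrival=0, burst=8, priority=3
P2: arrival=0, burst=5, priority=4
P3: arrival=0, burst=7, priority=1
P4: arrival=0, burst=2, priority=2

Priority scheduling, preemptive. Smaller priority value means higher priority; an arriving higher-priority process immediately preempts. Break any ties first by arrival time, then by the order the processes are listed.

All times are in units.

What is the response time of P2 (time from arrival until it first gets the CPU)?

17

Gantt: | P3 0-7 | P4 7-9 | P1 9-17 | P2 17-22 |
Completion: P1=17  P2=22  P3=7  P4=9
Turnaround (C−A): P1=17  P2=22  P3=7  P4=9
Response(P2) = first start − arrival = 17 − 0 = 17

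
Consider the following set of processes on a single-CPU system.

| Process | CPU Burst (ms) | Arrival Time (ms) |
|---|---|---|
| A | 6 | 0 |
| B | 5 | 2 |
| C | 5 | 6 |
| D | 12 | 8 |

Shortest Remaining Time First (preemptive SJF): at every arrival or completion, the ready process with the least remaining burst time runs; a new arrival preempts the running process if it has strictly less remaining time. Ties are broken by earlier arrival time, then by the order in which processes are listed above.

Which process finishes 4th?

D

Timeline: | A 0-6 | B 6-11 | C 11-16 | D 16-28 |
Completion: A=6  B=11  C=16  D=28
Finish order: A → B → C → D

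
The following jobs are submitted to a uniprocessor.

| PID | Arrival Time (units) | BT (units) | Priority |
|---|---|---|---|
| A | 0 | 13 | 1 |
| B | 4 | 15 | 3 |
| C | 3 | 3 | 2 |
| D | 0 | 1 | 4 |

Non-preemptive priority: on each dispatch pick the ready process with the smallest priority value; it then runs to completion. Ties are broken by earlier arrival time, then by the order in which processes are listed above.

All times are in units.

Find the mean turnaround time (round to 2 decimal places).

Schedule: | A 0-13 | C 13-16 | B 16-31 | D 31-32 |
Completion: A=13  B=31  C=16  D=32
Turnaround (C−A): A=13  B=27  C=13  D=32
Turnaround times: A=13, B=27, C=13, D=32
Average turnaround = (13+27+13+32) / 4 = 85/4 = 21.25

21.25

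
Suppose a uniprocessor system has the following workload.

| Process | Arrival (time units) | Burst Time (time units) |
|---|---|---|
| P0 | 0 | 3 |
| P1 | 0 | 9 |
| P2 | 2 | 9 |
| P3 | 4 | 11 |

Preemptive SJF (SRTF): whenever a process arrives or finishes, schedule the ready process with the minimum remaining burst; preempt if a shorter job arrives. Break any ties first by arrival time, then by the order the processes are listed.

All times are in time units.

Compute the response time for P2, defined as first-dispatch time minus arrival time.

10

Timeline: | P0 0-3 | P1 3-12 | P2 12-21 | P3 21-32 |
Completion: P0=3  P1=12  P2=21  P3=32
Response(P2) = first start − arrival = 12 − 2 = 10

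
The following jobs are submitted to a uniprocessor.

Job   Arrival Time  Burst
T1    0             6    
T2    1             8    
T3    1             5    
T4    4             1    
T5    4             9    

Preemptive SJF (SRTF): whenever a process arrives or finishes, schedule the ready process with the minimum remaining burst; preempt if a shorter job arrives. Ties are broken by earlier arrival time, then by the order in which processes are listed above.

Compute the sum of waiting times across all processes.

Timeline: | T1 0-4 | T4 4-5 | T1 5-7 | T3 7-12 | T2 12-20 | T5 20-29 |
Completion: T1=7  T2=20  T3=12  T4=5  T5=29
Turnaround (C−A): T1=7  T2=19  T3=11  T4=1  T5=25
Waiting = turnaround − burst: T1=1, T2=11, T3=6, T4=0, T5=16
Total waiting = 1 + 11 + 6 + 0 + 16 = 34

34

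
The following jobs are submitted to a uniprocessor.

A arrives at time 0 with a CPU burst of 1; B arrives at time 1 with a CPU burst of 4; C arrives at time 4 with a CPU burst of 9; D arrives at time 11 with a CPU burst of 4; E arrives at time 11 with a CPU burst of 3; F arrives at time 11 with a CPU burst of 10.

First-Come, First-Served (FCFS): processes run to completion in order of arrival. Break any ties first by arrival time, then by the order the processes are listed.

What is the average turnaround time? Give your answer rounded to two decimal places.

8.67

Timeline: | A 0-1 | B 1-5 | C 5-14 | D 14-18 | E 18-21 | F 21-31 |
Completion: A=1  B=5  C=14  D=18  E=21  F=31
Turnaround (C−A): A=1  B=4  C=10  D=7  E=10  F=20
Turnaround times: A=1, B=4, C=10, D=7, E=10, F=20
Average turnaround = (1+4+10+7+10+20) / 6 = 52/6 = 8.67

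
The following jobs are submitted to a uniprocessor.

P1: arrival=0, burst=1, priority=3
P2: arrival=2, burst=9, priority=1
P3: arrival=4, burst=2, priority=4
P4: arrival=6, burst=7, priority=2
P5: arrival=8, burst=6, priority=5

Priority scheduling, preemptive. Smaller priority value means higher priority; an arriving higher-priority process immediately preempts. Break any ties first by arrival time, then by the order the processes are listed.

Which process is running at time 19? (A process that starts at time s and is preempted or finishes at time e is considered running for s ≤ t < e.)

P3

Timeline: | P1 0-1 | idle 1-2 | P2 2-11 | P4 11-18 | P3 18-20 | P5 20-26 |
Completion: P1=1  P2=11  P3=20  P4=18  P5=26
Turnaround (C−A): P1=1  P2=9  P3=16  P4=12  P5=18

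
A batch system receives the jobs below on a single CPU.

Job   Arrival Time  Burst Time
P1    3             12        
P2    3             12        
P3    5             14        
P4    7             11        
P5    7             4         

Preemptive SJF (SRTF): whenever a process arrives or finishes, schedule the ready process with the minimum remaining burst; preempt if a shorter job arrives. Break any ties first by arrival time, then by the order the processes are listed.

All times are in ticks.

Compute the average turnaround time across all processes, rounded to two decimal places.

26.60

Gantt: | idle 0-3 | P1 3-7 | P5 7-11 | P1 11-19 | P4 19-30 | P2 30-42 | P3 42-56 |
Completion: P1=19  P2=42  P3=56  P4=30  P5=11
Turnaround (C−A): P1=16  P2=39  P3=51  P4=23  P5=4
Turnaround times: P1=16, P2=39, P3=51, P4=23, P5=4
Average turnaround = (16+39+51+23+4) / 5 = 133/5 = 26.60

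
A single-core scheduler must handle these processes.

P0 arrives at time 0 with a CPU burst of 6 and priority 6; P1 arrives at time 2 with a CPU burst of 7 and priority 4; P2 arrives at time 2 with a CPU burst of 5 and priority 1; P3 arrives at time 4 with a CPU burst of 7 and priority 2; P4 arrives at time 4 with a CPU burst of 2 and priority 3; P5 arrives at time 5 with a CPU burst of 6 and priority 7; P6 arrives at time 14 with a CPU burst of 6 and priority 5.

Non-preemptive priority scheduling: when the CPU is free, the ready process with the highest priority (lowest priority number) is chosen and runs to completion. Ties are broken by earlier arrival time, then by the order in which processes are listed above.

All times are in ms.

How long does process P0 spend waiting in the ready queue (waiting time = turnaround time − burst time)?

0

Timeline: | P0 0-6 | P2 6-11 | P3 11-18 | P4 18-20 | P1 20-27 | P6 27-33 | P5 33-39 |
Completion: P0=6  P1=27  P2=11  P3=18  P4=20  P5=39  P6=33
Turnaround (C−A): P0=6  P1=25  P2=9  P3=14  P4=16  P5=34  P6=19
Waiting(P0) = turnaround − burst = 6 − 6 = 0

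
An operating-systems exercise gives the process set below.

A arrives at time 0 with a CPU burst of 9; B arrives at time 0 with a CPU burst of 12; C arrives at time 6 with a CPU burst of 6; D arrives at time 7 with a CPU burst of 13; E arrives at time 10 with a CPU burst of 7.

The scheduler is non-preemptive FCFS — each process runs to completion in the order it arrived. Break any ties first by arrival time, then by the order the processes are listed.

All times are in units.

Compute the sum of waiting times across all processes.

Gantt: | A 0-9 | B 9-21 | C 21-27 | D 27-40 | E 40-47 |
Completion: A=9  B=21  C=27  D=40  E=47
Waiting = turnaround − burst: A=0, B=9, C=15, D=20, E=30
Total waiting = 0 + 9 + 15 + 20 + 30 = 74

74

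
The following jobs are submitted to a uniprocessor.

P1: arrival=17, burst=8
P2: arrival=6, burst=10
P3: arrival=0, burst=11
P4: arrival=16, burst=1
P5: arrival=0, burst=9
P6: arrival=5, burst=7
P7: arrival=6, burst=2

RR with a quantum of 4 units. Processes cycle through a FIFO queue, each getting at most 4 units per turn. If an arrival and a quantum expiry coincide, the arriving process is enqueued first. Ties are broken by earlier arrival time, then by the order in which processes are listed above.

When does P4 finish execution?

30

Gantt: | P3 0-4 | P5 4-8 | P3 8-12 | P6 12-16 | P2 16-20 | P7 20-22 | P5 22-26 | P3 26-29 | P4 29-30 | P6 30-33 | P1 33-37 | P2 37-41 | P5 41-42 | P1 42-46 | P2 46-48 |
Completion: P1=46  P2=48  P3=29  P4=30  P5=42  P6=33  P7=22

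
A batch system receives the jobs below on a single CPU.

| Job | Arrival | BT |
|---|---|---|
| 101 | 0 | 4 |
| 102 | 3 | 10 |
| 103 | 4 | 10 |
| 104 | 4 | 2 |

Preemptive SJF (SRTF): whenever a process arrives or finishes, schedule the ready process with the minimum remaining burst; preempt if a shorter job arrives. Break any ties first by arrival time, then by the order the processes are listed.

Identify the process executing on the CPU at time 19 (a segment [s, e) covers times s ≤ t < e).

103

Timeline: | 101 0-4 | 104 4-6 | 102 6-16 | 103 16-26 |
Completion: 101=4  102=16  103=26  104=6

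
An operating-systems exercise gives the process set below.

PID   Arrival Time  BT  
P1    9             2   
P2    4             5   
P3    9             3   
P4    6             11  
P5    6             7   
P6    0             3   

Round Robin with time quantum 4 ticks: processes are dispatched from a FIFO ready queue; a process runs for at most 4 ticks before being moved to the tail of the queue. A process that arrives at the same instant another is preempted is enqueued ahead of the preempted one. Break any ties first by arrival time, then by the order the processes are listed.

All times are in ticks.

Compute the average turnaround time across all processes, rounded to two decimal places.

14.67

Timeline: | P6 0-3 | idle 3-4 | P2 4-8 | P4 8-12 | P5 12-16 | P2 16-17 | P1 17-19 | P3 19-22 | P4 22-26 | P5 26-29 | P4 29-32 |
Completion: P1=19  P2=17  P3=22  P4=32  P5=29  P6=3
Turnaround times: P1=10, P2=13, P3=13, P4=26, P5=23, P6=3
Average turnaround = (10+13+13+26+23+3) / 6 = 88/6 = 14.67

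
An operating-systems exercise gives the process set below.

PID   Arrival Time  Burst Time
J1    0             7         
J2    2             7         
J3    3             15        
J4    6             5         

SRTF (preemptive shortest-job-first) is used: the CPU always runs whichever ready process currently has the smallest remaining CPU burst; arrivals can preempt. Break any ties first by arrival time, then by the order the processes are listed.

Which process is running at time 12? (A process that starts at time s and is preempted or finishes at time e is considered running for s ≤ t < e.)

Timeline: | J1 0-7 | J4 7-12 | J2 12-19 | J3 19-34 |
Completion: J1=7  J2=19  J3=34  J4=12
Turnaround (C−A): J1=7  J2=17  J3=31  J4=6

J2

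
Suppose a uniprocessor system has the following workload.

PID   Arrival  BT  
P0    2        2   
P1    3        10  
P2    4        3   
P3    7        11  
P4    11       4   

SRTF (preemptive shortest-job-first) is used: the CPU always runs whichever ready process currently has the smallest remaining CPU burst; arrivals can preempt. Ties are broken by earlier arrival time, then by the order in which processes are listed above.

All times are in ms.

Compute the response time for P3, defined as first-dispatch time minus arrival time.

14

Timeline: | idle 0-2 | P0 2-4 | P2 4-7 | P1 7-11 | P4 11-15 | P1 15-21 | P3 21-32 |
Completion: P0=4  P1=21  P2=7  P3=32  P4=15
Response(P3) = first start − arrival = 21 − 7 = 14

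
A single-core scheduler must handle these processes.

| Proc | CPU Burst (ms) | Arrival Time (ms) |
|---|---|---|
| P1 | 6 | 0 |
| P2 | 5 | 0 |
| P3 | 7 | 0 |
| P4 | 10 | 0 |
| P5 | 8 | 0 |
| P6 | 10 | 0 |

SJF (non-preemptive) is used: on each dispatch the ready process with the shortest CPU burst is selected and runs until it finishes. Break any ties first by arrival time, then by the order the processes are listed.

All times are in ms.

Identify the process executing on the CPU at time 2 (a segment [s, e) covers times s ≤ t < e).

Schedule: | P2 0-5 | P1 5-11 | P3 11-18 | P5 18-26 | P4 26-36 | P6 36-46 |
Completion: P1=11  P2=5  P3=18  P4=36  P5=26  P6=46

P2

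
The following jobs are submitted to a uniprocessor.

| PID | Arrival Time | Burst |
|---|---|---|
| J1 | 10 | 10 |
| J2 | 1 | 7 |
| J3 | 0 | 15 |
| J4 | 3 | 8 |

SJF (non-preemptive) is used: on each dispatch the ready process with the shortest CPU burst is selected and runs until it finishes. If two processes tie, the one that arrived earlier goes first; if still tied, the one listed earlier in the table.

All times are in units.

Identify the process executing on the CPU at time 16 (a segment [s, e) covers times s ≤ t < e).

J2

Schedule: | J3 0-15 | J2 15-22 | J4 22-30 | J1 30-40 |
Completion: J1=40  J2=22  J3=15  J4=30
Turnaround (C−A): J1=30  J2=21  J3=15  J4=27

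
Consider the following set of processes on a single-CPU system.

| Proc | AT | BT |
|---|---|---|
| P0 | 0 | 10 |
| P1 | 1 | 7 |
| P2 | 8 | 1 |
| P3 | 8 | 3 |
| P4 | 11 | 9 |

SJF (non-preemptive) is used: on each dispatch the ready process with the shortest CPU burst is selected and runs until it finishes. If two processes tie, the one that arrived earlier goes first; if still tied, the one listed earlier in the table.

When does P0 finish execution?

Gantt: | P0 0-10 | P2 10-11 | P3 11-14 | P1 14-21 | P4 21-30 |
Completion: P0=10  P1=21  P2=11  P3=14  P4=30
Turnaround (C−A): P0=10  P1=20  P2=3  P3=6  P4=19

10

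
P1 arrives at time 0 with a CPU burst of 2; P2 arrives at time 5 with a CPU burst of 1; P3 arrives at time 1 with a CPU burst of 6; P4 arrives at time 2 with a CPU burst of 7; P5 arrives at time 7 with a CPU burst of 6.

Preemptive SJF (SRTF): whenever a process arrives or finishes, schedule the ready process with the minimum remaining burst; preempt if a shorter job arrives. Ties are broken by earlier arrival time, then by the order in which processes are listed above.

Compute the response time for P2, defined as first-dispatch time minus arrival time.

Timeline: | P1 0-2 | P3 2-5 | P2 5-6 | P3 6-9 | P5 9-15 | P4 15-22 |
Completion: P1=2  P2=6  P3=9  P4=22  P5=15
Turnaround (C−A): P1=2  P2=1  P3=8  P4=20  P5=8
Response(P2) = first start − arrival = 5 − 5 = 0

0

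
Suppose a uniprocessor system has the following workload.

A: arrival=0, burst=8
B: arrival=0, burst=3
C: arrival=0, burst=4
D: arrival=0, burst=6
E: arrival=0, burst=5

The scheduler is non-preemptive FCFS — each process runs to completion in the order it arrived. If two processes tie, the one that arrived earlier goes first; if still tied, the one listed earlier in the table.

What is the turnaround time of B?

11

Timeline: | A 0-8 | B 8-11 | C 11-15 | D 15-21 | E 21-26 |
Completion: A=8  B=11  C=15  D=21  E=26
Turnaround (C−A): A=8  B=11  C=15  D=21  E=26
Turnaround(B) = completion − arrival = 11 − 0 = 11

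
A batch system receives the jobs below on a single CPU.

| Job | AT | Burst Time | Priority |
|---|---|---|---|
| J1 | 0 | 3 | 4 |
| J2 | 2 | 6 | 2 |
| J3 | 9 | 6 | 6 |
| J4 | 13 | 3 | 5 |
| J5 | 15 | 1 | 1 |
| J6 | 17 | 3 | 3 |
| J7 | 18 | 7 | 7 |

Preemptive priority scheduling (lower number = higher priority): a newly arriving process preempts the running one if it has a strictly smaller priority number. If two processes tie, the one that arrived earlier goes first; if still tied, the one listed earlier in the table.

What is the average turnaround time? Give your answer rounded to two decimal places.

6.71

Schedule: | J1 0-2 | J2 2-8 | J1 8-9 | J3 9-13 | J4 13-15 | J5 15-16 | J4 16-17 | J6 17-20 | J3 20-22 | J7 22-29 |
Completion: J1=9  J2=8  J3=22  J4=17  J5=16  J6=20  J7=29
Turnaround (C−A): J1=9  J2=6  J3=13  J4=4  J5=1  J6=3  J7=11
Turnaround times: J1=9, J2=6, J3=13, J4=4, J5=1, J6=3, J7=11
Average turnaround = (9+6+13+4+1+3+11) / 7 = 47/7 = 6.71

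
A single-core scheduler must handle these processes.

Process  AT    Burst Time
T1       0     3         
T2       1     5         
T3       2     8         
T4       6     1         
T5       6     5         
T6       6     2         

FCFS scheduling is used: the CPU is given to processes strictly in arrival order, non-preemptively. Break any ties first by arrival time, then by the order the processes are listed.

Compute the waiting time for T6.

Timeline: | T1 0-3 | T2 3-8 | T3 8-16 | T4 16-17 | T5 17-22 | T6 22-24 |
Completion: T1=3  T2=8  T3=16  T4=17  T5=22  T6=24
Waiting(T6) = turnaround − burst = 18 − 2 = 16

16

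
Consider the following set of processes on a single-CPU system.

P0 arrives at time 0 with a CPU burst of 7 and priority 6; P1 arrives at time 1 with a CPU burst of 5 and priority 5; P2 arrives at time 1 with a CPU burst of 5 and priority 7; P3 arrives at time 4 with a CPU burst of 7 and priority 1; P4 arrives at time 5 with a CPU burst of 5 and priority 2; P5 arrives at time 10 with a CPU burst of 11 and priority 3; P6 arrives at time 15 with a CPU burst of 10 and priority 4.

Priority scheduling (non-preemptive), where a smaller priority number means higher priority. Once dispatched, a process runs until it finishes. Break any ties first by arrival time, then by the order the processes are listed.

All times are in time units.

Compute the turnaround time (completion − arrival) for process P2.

Schedule: | P0 0-7 | P3 7-14 | P4 14-19 | P5 19-30 | P6 30-40 | P1 40-45 | P2 45-50 |
Completion: P0=7  P1=45  P2=50  P3=14  P4=19  P5=30  P6=40
Turnaround (C−A): P0=7  P1=44  P2=49  P3=10  P4=14  P5=20  P6=25
Turnaround(P2) = completion − arrival = 50 − 1 = 49

49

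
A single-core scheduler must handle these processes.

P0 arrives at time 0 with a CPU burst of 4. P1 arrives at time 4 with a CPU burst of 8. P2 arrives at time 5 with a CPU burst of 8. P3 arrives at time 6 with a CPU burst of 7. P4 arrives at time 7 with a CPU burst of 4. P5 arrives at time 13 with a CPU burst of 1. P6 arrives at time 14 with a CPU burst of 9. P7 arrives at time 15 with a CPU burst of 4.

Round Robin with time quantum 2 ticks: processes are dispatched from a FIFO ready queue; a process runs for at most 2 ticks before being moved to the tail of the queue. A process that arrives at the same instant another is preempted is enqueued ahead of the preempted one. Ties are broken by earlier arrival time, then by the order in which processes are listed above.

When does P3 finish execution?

40

Schedule: | P0 0-4 | P1 4-6 | P2 6-8 | P3 8-10 | P1 10-12 | P4 12-14 | P2 14-16 | P3 16-18 | P1 18-20 | P5 20-21 | P6 21-23 | P4 23-25 | P7 25-27 | P2 27-29 | P3 29-31 | P1 31-33 | P6 33-35 | P7 35-37 | P2 37-39 | P3 39-40 | P6 40-45 |
Completion: P0=4  P1=33  P2=39  P3=40  P4=25  P5=21  P6=45  P7=37
Turnaround (C−A): P0=4  P1=29  P2=34  P3=34  P4=18  P5=8  P6=31  P7=22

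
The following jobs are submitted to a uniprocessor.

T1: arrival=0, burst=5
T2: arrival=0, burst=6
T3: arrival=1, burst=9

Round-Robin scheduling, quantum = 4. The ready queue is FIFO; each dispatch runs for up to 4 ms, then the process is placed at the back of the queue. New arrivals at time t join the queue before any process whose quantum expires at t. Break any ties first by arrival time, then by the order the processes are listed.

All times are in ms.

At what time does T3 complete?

Timeline: | T1 0-4 | T2 4-8 | T3 8-12 | T1 12-13 | T2 13-15 | T3 15-20 |
Completion: T1=13  T2=15  T3=20
Turnaround (C−A): T1=13  T2=15  T3=19

20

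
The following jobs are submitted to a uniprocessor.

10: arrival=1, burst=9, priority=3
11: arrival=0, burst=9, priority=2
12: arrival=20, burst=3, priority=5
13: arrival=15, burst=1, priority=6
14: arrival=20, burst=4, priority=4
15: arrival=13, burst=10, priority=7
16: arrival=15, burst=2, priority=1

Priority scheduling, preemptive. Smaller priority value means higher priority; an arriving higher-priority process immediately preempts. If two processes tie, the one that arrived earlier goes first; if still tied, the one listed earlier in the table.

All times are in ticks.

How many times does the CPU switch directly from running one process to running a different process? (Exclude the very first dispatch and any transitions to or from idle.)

Timeline: | 11 0-9 | 10 9-15 | 16 15-17 | 10 17-20 | 14 20-24 | 12 24-27 | 13 27-28 | 15 28-38 |
Completion: 10=20  11=9  12=27  13=28  14=24  15=38  16=17

7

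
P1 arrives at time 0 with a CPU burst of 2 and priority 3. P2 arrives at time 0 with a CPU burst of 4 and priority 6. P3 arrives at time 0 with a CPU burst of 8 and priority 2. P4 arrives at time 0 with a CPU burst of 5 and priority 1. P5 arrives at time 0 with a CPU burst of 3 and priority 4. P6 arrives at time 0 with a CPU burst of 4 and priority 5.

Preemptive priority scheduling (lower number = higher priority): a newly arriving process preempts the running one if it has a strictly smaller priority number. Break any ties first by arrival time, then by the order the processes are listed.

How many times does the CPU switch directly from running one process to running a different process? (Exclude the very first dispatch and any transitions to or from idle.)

5

Gantt: | P4 0-5 | P3 5-13 | P1 13-15 | P5 15-18 | P6 18-22 | P2 22-26 |
Completion: P1=15  P2=26  P3=13  P4=5  P5=18  P6=22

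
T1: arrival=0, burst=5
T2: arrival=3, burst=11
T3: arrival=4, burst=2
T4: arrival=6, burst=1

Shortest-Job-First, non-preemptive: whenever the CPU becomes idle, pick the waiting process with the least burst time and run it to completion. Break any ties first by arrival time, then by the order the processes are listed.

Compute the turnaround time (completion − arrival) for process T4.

2

Gantt: | T1 0-5 | T3 5-7 | T4 7-8 | T2 8-19 |
Completion: T1=5  T2=19  T3=7  T4=8
Turnaround (C−A): T1=5  T2=16  T3=3  T4=2
Turnaround(T4) = completion − arrival = 8 − 6 = 2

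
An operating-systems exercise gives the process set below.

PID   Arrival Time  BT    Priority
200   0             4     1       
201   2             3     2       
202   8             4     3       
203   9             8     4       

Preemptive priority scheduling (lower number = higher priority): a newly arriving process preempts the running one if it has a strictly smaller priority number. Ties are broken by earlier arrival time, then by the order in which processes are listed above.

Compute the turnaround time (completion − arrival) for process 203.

Gantt: | 200 0-4 | 201 4-7 | idle 7-8 | 202 8-12 | 203 12-20 |
Completion: 200=4  201=7  202=12  203=20
Turnaround (C−A): 200=4  201=5  202=4  203=11
Turnaround(203) = completion − arrival = 20 − 9 = 11

11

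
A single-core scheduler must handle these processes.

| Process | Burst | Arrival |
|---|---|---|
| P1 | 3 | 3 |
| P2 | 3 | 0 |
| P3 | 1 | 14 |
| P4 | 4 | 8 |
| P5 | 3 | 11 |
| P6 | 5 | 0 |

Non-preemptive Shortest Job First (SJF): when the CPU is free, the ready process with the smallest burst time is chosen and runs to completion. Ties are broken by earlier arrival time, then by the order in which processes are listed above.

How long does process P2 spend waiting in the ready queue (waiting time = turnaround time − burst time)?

0

Timeline: | P2 0-3 | P1 3-6 | P6 6-11 | P5 11-14 | P3 14-15 | P4 15-19 |
Completion: P1=6  P2=3  P3=15  P4=19  P5=14  P6=11
Turnaround (C−A): P1=3  P2=3  P3=1  P4=11  P5=3  P6=11
Waiting(P2) = turnaround − burst = 3 − 3 = 0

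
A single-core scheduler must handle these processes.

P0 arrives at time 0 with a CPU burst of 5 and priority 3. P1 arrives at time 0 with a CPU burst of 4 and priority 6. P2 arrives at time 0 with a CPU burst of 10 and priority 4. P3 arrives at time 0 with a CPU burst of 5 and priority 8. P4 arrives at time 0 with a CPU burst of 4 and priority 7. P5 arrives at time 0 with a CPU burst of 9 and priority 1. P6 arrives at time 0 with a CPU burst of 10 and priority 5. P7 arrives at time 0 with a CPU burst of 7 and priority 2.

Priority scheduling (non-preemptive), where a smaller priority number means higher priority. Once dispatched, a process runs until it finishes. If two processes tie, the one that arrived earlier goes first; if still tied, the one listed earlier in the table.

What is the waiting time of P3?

49

Gantt: | P5 0-9 | P7 9-16 | P0 16-21 | P2 21-31 | P6 31-41 | P1 41-45 | P4 45-49 | P3 49-54 |
Completion: P0=21  P1=45  P2=31  P3=54  P4=49  P5=9  P6=41  P7=16
Waiting(P3) = turnaround − burst = 54 − 5 = 49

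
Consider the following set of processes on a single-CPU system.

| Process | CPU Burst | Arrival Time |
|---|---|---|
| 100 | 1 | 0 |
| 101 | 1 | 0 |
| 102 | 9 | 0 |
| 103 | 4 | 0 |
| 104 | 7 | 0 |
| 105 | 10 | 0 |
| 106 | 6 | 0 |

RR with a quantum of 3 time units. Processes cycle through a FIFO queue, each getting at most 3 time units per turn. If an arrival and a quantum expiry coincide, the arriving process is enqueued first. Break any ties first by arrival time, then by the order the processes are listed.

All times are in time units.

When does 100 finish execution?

Gantt: | 100 0-1 | 101 1-2 | 102 2-5 | 103 5-8 | 104 8-11 | 105 11-14 | 106 14-17 | 102 17-20 | 103 20-21 | 104 21-24 | 105 24-27 | 106 27-30 | 102 30-33 | 104 33-34 | 105 34-38 |
Completion: 100=1  101=2  102=33  103=21  104=34  105=38  106=30
Turnaround (C−A): 100=1  101=2  102=33  103=21  104=34  105=38  106=30

1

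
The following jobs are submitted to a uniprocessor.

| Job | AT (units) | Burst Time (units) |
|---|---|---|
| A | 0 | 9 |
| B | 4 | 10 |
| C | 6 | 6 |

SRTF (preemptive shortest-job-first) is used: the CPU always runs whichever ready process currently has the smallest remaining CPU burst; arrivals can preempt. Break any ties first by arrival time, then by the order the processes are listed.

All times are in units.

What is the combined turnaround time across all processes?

Schedule: | A 0-9 | C 9-15 | B 15-25 |
Completion: A=9  B=25  C=15
Turnaround (C−A): A=9  B=21  C=9
Turnaround = completion − arrival: A=9, B=21, C=9
Total turnaround = 9 + 21 + 9 = 39

39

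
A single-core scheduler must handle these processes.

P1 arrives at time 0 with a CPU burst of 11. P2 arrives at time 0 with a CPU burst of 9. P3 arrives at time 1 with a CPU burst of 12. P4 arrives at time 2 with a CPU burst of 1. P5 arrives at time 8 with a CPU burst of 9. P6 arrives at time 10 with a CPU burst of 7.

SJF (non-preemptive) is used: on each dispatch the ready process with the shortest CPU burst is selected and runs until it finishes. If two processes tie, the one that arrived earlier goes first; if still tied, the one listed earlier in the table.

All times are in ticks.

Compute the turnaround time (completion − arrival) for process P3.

48

Schedule: | P2 0-9 | P4 9-10 | P6 10-17 | P5 17-26 | P1 26-37 | P3 37-49 |
Completion: P1=37  P2=9  P3=49  P4=10  P5=26  P6=17
Turnaround (C−A): P1=37  P2=9  P3=48  P4=8  P5=18  P6=7
Turnaround(P3) = completion − arrival = 49 − 1 = 48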